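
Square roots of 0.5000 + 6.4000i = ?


|z| = sqrt(0.25+40.96) = 6.4195
sqrt((|z|+a)/2) = sqrt((6.4195+0.5)/2) = sqrt(3.4598) = 1.8600
sqrt((|z|-a)/2) = sqrt((6.4195-0.5)/2) = sqrt(2.9598) = 1.7204

±(1.8600 + 1.7204i) i.e. 1.8600 + 1.7204i and -1.8600 - 1.7204i


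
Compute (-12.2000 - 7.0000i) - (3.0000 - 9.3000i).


Real: -12.2 - 3 = -15.2
Imag: -7 + 9.3 = 2.3

-15.2000 + 2.3000i


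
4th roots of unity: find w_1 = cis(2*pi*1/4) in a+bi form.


Angle = 360*1/4 = 90°
a = cos(90°) = 0
b = sin(90°) = 1.0000

0 + 1.0000i


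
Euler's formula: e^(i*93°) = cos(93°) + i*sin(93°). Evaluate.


cos(93°) = -0.0523
sin(93°) = 0.9986

e^(i*93°) = -0.0523 + 0.9986i


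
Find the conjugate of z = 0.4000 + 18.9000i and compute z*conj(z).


z_bar = 0.4000 - 18.9000i
z*z_bar = 0.4^2 + 18.9^2 = 0.16 + 357.21 = 357.37

z_bar = 0.4000 - 18.9000i, z*z_bar = 357.37


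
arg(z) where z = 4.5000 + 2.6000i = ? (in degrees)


Re = 4.5, Im = 2.6
arg = atan2(2.6, 4.5) = 30.0184 degrees

arg(z) = 30.0184 degrees


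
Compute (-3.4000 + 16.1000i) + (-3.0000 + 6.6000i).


Real: -3.4 - 3 = -6.4
Imag: 16.1 + 6.6 = 22.7

-6.4000 + 22.7000i


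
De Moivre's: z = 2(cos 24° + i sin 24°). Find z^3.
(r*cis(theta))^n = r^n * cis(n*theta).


r^3 = 2^3 = 8
n*theta = 3*24° = 72° = 72° (mod 360)
a = 8*cos(72°) = 2.4721
b = 8*sin(72°) = 7.6085

8 cis(72°) = 2.4721 + 7.6085i


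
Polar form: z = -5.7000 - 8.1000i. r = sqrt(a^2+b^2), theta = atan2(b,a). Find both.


r = sqrt(32.49+65.61) = sqrt(98.1) = 9.9045
theta = atan2(-8.1, -5.7) = -125.1342 degrees

r = 9.9045, theta = -125.1342 degrees


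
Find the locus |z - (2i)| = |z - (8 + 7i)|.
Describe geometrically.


Equal distances means the locus is the perpendicular bisector of z1 and z2.
Midpoint = ((0+8)/2, (2+7)/2) = (4.0000, 4.5000)

Perpendicular bisector through (4.0000, 4.5000)


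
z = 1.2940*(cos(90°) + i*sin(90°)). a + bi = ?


a = 1.2940*cos(90°) = 1.2940*0 = 0
b = 1.2940*sin(90°) = 1.2940*1 = 1.2940

0 + 1.2940i


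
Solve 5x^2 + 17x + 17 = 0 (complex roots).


disc = 17^2 - 4*5*17 = 289 - 340 = -51
sqrt(|disc|) = sqrt(51) = 7.1414
Real part = -17/(2*5) = -1.7000
Imag part = 7.1414/(2*5) = 0.7141

-1.7000 ± 0.7141i


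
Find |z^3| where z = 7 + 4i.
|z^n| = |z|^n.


|z| = sqrt(49+16) = sqrt(65) = 8.0623
|z^3| = |z|^3 = (sqrt(65))^3 = 65*sqrt(65)

|z^3| = 65*sqrt(65) ≈ 524.0468


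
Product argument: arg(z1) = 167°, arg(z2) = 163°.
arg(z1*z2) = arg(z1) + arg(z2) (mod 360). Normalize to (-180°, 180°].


arg(z1*z2) = 167° + 163° = 330°
Normalized to (-180°, 180°]: -30°

-30°


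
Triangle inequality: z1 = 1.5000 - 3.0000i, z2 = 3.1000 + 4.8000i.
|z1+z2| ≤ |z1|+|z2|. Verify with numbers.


|z1| = sqrt(1.5^2 + (-3)^2) = sqrt(11.25) = 3.3541
|z2| = sqrt(3.1^2 + 4.8^2) = sqrt(32.65) = 5.7140
z1+z2 = 4.6000 + 1.8000i
|z1+z2| = sqrt(24.4) = 4.9396
|z1|+|z2| = 3.3541 + 5.7140 = 9.0681

|z1+z2| = 4.9396 ≤ |z1|+|z2| = 9.0681 (verified)


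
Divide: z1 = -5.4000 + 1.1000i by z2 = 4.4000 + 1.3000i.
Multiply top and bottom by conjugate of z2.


Conjugate of z2 = 4.4000 - 1.3000i
Numerator: (-5.4000 + 1.1000i)(4.4000 - 1.3000i) = -22.3300 + 11.8600i
Denominator: 4.4^2 + 1.3^2 = 21.05
Result = (-22.3300 + 11.8600i)/21.05

-1.0608 + 0.5634i


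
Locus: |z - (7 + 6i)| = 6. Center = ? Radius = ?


|z - z0| = r is a circle with center z0 and radius r.
Center = (7, 6), radius = 6

Circle with center (7, 6) and radius 6


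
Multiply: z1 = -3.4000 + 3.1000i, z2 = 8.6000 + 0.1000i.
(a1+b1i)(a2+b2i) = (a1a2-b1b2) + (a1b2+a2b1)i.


Real = -3.4*8.6 - 3.1*0.1 = -29.24 - 0.31 = -29.55
Imag = -3.4*0.1 + 8.6*3.1 = -0.34 + 26.66 = 26.32

-29.5500 + 26.3200i


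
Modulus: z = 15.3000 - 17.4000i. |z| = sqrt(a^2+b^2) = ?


|z| = sqrt(15.3^2 + (-17.4)^2) = sqrt(234.09 + 302.76) = sqrt(536.85) = 23.1700

|z| = 23.1700


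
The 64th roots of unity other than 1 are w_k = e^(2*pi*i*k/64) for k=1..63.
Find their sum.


With w = e^(2*pi*i/64), all 64 of the 64th roots of unity w^0 = 1, w, ..., w^(63) sum to 0: 1 + w + ... + w^(63) = (1 - w^64)/(1 - w) = 0 since w^64 = 1, w ≠ 1.
Removing the root 1: w + w^2 + ... + w^(63) = 0 - 1 = -1

Sum = -1


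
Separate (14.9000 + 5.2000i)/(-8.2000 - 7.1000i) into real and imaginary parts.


Multiply by conjugate: (14.9000 + 5.2000i)(-8.2000 + 7.1000i) / ((-8.2)^2 + (-7.1)^2)
Numerator real = 14.9*(-8.2) + 5.2*(-7.1) = -159.1
Numerator imag = 5.2*(-8.2) - 14.9*(-7.1) = 63.15
Denominator = 117.65
Re(z) = -159.1/117.65 = -1.3523
Im(z) = 63.15/117.65 = 0.5368

Re(z) = -1.3523, Im(z) = 0.5368


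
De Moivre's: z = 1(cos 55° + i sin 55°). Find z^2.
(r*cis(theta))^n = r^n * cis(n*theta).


r^2 = 1^2 = 1
n*theta = 2*55° = 110° = 110° (mod 360)
a = 1*cos(110°) = -0.3420
b = 1*sin(110°) = 0.9397

1 cis(110°) = -0.3420 + 0.9397i


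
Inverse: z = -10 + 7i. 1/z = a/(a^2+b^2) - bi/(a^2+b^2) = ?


|z|^2 = 100+49 = 149
1/z = (-10 - 7i)/149

1/z = -0.0671 - 0.0470i


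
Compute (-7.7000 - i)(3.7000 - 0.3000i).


Real = -7.7*3.7 - (-1)*(-0.3) = -28.49 - 0.3 = -28.79
Imag = -7.7*(-0.3) + 3.7*(-1) = 2.31 - (3.7) = -1.39

-28.7900 - 1.3900i


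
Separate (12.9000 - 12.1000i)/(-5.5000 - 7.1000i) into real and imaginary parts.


Multiply by conjugate: (12.9000 - 12.1000i)(-5.5000 + 7.1000i) / ((-5.5)^2 + (-7.1)^2)
Numerator real = 12.9*(-5.5) - (12.1)*(-7.1) = 14.96
Numerator imag = -12.1*(-5.5) - 12.9*(-7.1) = 158.14
Denominator = 80.66
Re(z) = 14.96/80.66 = 0.1855
Im(z) = 158.14/80.66 = 1.9606

Re(z) = 0.1855, Im(z) = 1.9606


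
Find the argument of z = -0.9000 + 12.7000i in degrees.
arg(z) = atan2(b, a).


Re = -0.9, Im = 12.7
arg = atan2(12.7, -0.9) = 94.0536 degrees

arg(z) = 94.0536 degrees


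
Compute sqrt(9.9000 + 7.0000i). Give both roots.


|z| = sqrt(98.01+49) = 12.1248
sqrt((|z|+a)/2) = sqrt((12.1248+9.9)/2) = sqrt(11.0124) = 3.3185
sqrt((|z|-a)/2) = sqrt((12.1248-9.9)/2) = sqrt(1.1124) = 1.0547

±(3.3185 + 1.0547i) i.e. 3.3185 + 1.0547i and -3.3185 - 1.0547i


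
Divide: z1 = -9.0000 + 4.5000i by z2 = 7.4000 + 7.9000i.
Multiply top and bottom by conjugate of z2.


Conjugate of z2 = 7.4000 - 7.9000i
Numerator: (-9.0000 + 4.5000i)(7.4000 - 7.9000i) = -31.0500 + 104.4000i
Denominator: 7.4^2 + 7.9^2 = 117.17
Result = (-31.0500 + 104.4000i)/117.17

-0.2650 + 0.8910i


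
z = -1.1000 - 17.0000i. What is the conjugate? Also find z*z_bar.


z_bar = -1.1000 + 17.0000i
z*z_bar = (-1.1)^2 + (-17)^2 = 1.21 + 289 = 290.21

z_bar = -1.1000 + 17.0000i, z*z_bar = 290.21


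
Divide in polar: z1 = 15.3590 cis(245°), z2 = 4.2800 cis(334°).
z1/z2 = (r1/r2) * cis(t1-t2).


r = 15.3590 / 4.2800 = 3.5886
theta = 245° - 334° = -89° = 271° (mod 360)

3.5886 cis(271°)


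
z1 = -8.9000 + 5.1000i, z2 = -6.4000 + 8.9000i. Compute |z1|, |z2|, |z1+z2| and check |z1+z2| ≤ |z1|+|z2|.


|z1| = sqrt((-8.9)^2 + 5.1^2) = sqrt(105.22) = 10.2577
|z2| = sqrt((-6.4)^2 + 8.9^2) = sqrt(120.17) = 10.9622
z1+z2 = -15.3000 + 14.0000i
|z1+z2| = sqrt(430.09) = 20.7386
|z1|+|z2| = 10.2577 + 10.9622 = 21.2199

|z1+z2| = 20.7386 ≤ |z1|+|z2| = 21.2199 (verified)


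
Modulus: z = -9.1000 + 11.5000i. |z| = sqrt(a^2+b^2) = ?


|z| = sqrt((-9.1)^2 + 11.5^2) = sqrt(82.81 + 132.25) = sqrt(215.06) = 14.6649

|z| = 14.6649


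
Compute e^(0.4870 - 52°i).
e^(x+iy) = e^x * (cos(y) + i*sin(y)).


e^0.4870 = 1.6274
cos(-52°) = 0.61566
sin(-52°) = -0.788
Real = 1.6274*0.61566 = 1.0019
Imag = 1.6274*(-0.788) = -1.2824

1.0019 - 1.2824i


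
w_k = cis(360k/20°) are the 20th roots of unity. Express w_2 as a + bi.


Angle = 360*2/20 = 36°
a = cos(36°) = 0.8090
b = sin(36°) = 0.5878

0.8090 + 0.5878i


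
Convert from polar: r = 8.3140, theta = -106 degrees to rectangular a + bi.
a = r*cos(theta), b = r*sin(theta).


a = 8.3140*cos(-106°) = 8.3140*(-0.275637) = -2.2916
b = 8.3140*sin(-106°) = 8.3140*(-0.96126) = -7.9919

-2.2916 - 7.9919i


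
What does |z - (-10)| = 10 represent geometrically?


|z - z0| = r is a circle with center z0 and radius r.
Center = (-10, 0), radius = 10

Circle with center (-10, 0) and radius 10


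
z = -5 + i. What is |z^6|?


|z| = sqrt(25+1) = sqrt(26) = 5.0990
|z^6| = |z|^6 = (sqrt(26))^6 = 26^3 = 17576

|z^6| = 17576


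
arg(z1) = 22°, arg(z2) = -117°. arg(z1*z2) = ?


arg(z1*z2) = 22° - 117° = -95°
Normalized to (-180°, 180°]: -95°

-95°


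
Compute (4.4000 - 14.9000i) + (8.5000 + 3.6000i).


Real: 4.4 + 8.5 = 12.9
Imag: -14.9 + 3.6 = -11.3

12.9000 - 11.3000i


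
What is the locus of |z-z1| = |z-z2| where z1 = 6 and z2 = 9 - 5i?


Equal distances means the locus is the perpendicular bisector of z1 and z2.
Midpoint = ((6+9)/2, (0+(-5))/2) = (7.5000, -2.5000)

Perpendicular bisector through (7.5000, -2.5000)


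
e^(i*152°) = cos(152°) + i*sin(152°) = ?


cos(152°) = -0.8829
sin(152°) = 0.4695

e^(i*152°) = -0.8829 + 0.4695i


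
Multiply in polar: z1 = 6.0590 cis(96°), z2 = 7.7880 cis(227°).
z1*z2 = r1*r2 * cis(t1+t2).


r = 6.0590 * 7.7880 = 47.1875
theta = 96° + 227° = 323° = 323° (mod 360)

47.1875 cis(323°)


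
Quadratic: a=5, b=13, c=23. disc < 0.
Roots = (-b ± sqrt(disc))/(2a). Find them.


disc = 13^2 - 4*5*23 = 169 - 460 = -291
sqrt(|disc|) = sqrt(291) = 17.0587
Real part = -13/(2*5) = -1.3000
Imag part = 17.0587/(2*5) = 1.7059

-1.3000 ± 1.7059i


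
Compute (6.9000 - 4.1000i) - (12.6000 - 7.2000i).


Real: 6.9 - 12.6 = -5.7
Imag: -4.1 + 7.2 = 3.1

-5.7000 + 3.1000i


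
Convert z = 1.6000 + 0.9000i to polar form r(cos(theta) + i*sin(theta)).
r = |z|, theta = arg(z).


r = sqrt(2.56+0.81) = sqrt(3.37) = 1.8358
theta = atan2(0.9, 1.6) = 29.3578 degrees

r = 1.8358, theta = 29.3578 degrees


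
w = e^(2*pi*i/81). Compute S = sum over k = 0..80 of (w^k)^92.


The roots are w_k = w^k with w = e^(2*pi*i/81), and (w^k)^92 = (w^92)^k.
So S = 1 + u + u^2 + ... + u^(80) with u = w^92.
92 = 1*81 + 11, so 92 is not a multiple of 81: u = (w^81)^1 * w^11 = w^11 ≠ 1 (w is a primitive 81th root), while u^81 = (w^81)^92 = 1.
Geometric series: S = (1 - u^81)/(1 - u) = (1 - 1)/(1 - u) = 0

S = 0


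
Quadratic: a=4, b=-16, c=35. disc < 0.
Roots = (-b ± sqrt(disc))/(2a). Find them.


disc = (-16)^2 - 4*4*35 = 256 - 560 = -304
sqrt(|disc|) = sqrt(304) = 17.4356
Real part = 16/(2*4) = 2.0000
Imag part = 17.4356/(2*4) = 2.1794

2.0000 ± 2.1794i


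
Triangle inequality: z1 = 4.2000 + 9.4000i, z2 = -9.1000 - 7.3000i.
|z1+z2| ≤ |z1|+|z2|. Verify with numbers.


|z1| = sqrt(4.2^2 + 9.4^2) = sqrt(106) = 10.2956
|z2| = sqrt((-9.1)^2 + (-7.3)^2) = sqrt(136.1) = 11.6662
z1+z2 = -4.9000 + 2.1000i
|z1+z2| = sqrt(28.42) = 5.3310
|z1|+|z2| = 10.2956 + 11.6662 = 21.9618

|z1+z2| = 5.3310 ≤ |z1|+|z2| = 21.9618 (verified)


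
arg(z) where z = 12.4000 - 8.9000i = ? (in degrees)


Re = 12.4, Im = -8.9
arg = atan2(-8.9, 12.4) = -35.6686 degrees

arg(z) = -35.6686 degrees


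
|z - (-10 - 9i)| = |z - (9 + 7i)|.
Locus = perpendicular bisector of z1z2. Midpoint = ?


Equal distances means the locus is the perpendicular bisector of z1 and z2.
Midpoint = ((-10+9)/2, (-9+7)/2) = (-0.5000, -1.0000)

Perpendicular bisector through (-0.5000, -1.0000)


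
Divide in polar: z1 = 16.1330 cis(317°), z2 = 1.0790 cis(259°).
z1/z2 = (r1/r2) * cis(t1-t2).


r = 16.1330 / 1.0790 = 14.9518
theta = 317° - 259° = 58° = 58° (mod 360)

14.9518 cis(58°)


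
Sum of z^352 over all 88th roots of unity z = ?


The roots are w_k = w^k with w = e^(2*pi*i/88), and (w^k)^352 = (w^352)^k.
So S = 1 + u + u^2 + ... + u^(87) with u = w^352.
352 = 4*88 + 0, so 352 is a multiple of 88 and u = (w^88)^4 = 1.
Every one of the 88 terms equals 1: S = 88

S = 88


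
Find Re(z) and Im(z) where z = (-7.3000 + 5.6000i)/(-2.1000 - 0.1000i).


Multiply by conjugate: (-7.3000 + 5.6000i)(-2.1000 + 0.1000i) / ((-2.1)^2 + (-0.1)^2)
Numerator real = -7.3*(-2.1) + 5.6*(-0.1) = 14.77
Numerator imag = 5.6*(-2.1) - (-7.3)*(-0.1) = -12.49
Denominator = 4.42
Re(z) = 14.77/4.42 = 3.3416
Im(z) = -12.49/4.42 = -2.8258

Re(z) = 3.3416, Im(z) = -2.8258


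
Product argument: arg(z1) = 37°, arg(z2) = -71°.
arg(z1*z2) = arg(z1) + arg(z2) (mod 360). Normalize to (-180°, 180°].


arg(z1*z2) = 37° - 71° = -34°
Normalized to (-180°, 180°]: -34°

-34°


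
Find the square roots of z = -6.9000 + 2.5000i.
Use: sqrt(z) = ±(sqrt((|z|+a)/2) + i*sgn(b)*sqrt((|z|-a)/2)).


|z| = sqrt(47.61+6.25) = 7.3389
sqrt((|z|+a)/2) = sqrt((7.3389+(-6.9))/2) = sqrt(0.2195) = 0.4685
sqrt((|z|-a)/2) = sqrt((7.3389-(-6.9))/2) = sqrt(7.1195) = 2.6682

±(0.4685 + 2.6682i) i.e. 0.4685 + 2.6682i and -0.4685 - 2.6682i


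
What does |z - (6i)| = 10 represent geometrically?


|z - z0| = r is a circle with center z0 and radius r.
Center = (0, 6), radius = 10

Circle with center (0, 6) and radius 10


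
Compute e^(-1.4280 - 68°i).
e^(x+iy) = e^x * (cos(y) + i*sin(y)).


e^-1.4280 = 0.2398
cos(-68°) = 0.3746
sin(-68°) = -0.9272
Real = 0.2398*0.3746 = 0.0898
Imag = 0.2398*(-0.9272) = -0.2223

0.0898 - 0.2223i


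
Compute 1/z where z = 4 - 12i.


|z|^2 = 16+144 = 160
1/z = (4 + 12i)/160

1/z = 0.0250 + 0.0750i


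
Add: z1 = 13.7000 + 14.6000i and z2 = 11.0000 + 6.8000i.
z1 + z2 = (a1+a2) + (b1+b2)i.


Real: 13.7 + 11 = 24.7
Imag: 14.6 + 6.8 = 21.4

24.7000 + 21.4000i


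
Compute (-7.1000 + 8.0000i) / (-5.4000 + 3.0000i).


Conjugate of z2 = -5.4000 - 3.0000i
Numerator: (-7.1000 + 8.0000i)(-5.4000 - 3.0000i) = 62.3400 - 21.9000i
Denominator: (-5.4)^2 + 3^2 = 38.16
Result = (62.3400 - 21.9000i)/38.16

1.6336 - 0.5739i


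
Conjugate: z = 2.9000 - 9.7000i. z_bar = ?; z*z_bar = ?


z_bar = 2.9000 + 9.7000i
z*z_bar = 2.9^2 + (-9.7)^2 = 8.41 + 94.09 = 102.5

z_bar = 2.9000 + 9.7000i, z*z_bar = 102.5


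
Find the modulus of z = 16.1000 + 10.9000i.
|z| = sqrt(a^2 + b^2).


|z| = sqrt(16.1^2 + 10.9^2) = sqrt(259.21 + 118.81) = sqrt(378.02) = 19.4427

|z| = 19.4427


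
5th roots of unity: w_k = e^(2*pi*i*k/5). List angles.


The 5th roots of unity are cis(360k/5°) for k=0..4
Angle step = 360/5 = 72°
Primitive root: cis(72°)
Primitive root = 0.3090 + 0.9511i

5 roots at angles: 0°, 72°, 144°, 216°, 288°


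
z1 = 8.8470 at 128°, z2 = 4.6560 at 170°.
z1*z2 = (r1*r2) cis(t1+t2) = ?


r = 8.8470 * 4.6560 = 41.1916
theta = 128° + 170° = 298° = 298° (mod 360)

41.1916 cis(298°)


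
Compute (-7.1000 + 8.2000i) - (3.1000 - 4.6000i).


Real: -7.1 - 3.1 = -10.2
Imag: 8.2 + 4.6 = 12.8

-10.2000 + 12.8000i


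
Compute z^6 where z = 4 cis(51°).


r^6 = 4^6 = 4096
n*theta = 6*51° = 306° = 306° (mod 360)
a = 4096*cos(306°) = 2407.5684
b = 4096*sin(306°) = -3313.7336

4096 cis(306°) = 2407.5684 - 3313.7336i


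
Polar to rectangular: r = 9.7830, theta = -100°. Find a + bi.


a = 9.7830*cos(-100°) = 9.7830*(-0.17365) = -1.6988
b = 9.7830*sin(-100°) = 9.7830*(-0.98481) = -9.6344

-1.6988 - 9.6344i


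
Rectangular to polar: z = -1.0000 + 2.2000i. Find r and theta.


r = sqrt(1+4.84) = sqrt(5.84) = 2.4166
theta = atan2(2.2, -1) = 114.4440 degrees

r = 2.4166, theta = 114.4440 degrees


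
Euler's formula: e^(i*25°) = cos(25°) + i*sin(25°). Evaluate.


cos(25°) = 0.9063
sin(25°) = 0.4226

e^(i*25°) = 0.9063 + 0.4226i


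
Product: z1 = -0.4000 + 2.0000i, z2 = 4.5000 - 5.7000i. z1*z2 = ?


Real = -0.4*4.5 - 2*(-5.7) = -1.8 - (-11.4) = 9.6
Imag = -0.4*(-5.7) + 4.5*2 = 2.28 + 9 = 11.28

9.6000 + 11.2800i


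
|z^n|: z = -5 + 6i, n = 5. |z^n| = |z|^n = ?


|z| = sqrt(25+36) = sqrt(61) = 7.8102
|z^5| = |z|^5 = (sqrt(61))^5 = 61^2 * sqrt(61) = 3721*sqrt(61)

|z^5| = 3721*sqrt(61) ≈ 29061.9390


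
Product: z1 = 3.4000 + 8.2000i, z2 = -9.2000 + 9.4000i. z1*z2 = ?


Real = 3.4*(-9.2) - 8.2*9.4 = -31.28 - 77.08 = -108.36
Imag = 3.4*9.4 - (9.2)*8.2 = 31.96 - (75.44) = -43.48

-108.3600 - 43.4800i


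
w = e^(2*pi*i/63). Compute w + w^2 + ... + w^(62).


With w = e^(2*pi*i/63), all 63 of the 63th roots of unity w^0 = 1, w, ..., w^(62) sum to 0: 1 + w + ... + w^(62) = (1 - w^63)/(1 - w) = 0 since w^63 = 1, w ≠ 1.
Removing the root 1: w + w^2 + ... + w^(62) = 0 - 1 = -1

Sum = -1


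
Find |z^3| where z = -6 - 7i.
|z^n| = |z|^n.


|z| = sqrt(36+49) = sqrt(85) = 9.2195
|z^3| = |z|^3 = (sqrt(85))^3 = 85*sqrt(85)

|z^3| = 85*sqrt(85) ≈ 783.6613


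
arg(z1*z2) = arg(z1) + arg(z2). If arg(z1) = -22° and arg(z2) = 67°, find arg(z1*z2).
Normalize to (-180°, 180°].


arg(z1*z2) = -22° + 67° = 45°
Normalized to (-180°, 180°]: 45°

45°


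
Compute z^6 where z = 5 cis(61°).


r^6 = 5^6 = 15625
n*theta = 6*61° = 366° = 6° (mod 360)
a = 15625*cos(6°) = 15539.4046
b = 15625*sin(6°) = 1633.2572

15625 cis(6°) = 15539.4046 + 1633.2572i


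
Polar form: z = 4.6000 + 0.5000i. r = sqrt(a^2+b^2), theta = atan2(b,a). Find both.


r = sqrt(21.16+0.25) = sqrt(21.41) = 4.6271
theta = atan2(0.5, 4.6) = 6.2034 degrees

r = 4.6271, theta = 6.2034 degrees


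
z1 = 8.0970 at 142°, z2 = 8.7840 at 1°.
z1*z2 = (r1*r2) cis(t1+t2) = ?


r = 8.0970 * 8.7840 = 71.1240
theta = 142° + 1° = 143° = 143° (mod 360)

71.1240 cis(143°)


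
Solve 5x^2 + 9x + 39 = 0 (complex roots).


disc = 9^2 - 4*5*39 = 81 - 780 = -699
sqrt(|disc|) = sqrt(699) = 26.4386
Real part = -9/(2*5) = -0.9000
Imag part = 26.4386/(2*5) = 2.6439

-0.9000 ± 2.6439i


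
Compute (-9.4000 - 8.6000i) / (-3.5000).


Conjugate of z2 = -3.5000
Numerator: (-9.4000 - 8.6000i)(-3.5000) = 32.9000 + 30.1000i
Denominator: (-3.5)^2 + 0^2 = 12.25
Result = (32.9000 + 30.1000i)/12.25

2.6857 + 2.4571i


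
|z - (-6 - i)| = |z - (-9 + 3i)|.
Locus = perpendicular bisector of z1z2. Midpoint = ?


Equal distances means the locus is the perpendicular bisector of z1 and z2.
Midpoint = ((-6+(-9))/2, (-1+3)/2) = (-7.5000, 1.0000)

Perpendicular bisector through (-7.5000, 1.0000)


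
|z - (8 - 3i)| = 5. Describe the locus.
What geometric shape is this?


|z - z0| = r is a circle with center z0 and radius r.
Center = (8, -3), radius = 5

Circle with center (8, -3) and radius 5


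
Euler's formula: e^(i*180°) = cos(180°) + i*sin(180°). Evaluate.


cos(180°) = -1.0000
sin(180°) = 0

e^(i*180°) = -1.0000 + 0i


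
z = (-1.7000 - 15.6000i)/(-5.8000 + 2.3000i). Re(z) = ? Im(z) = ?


Multiply by conjugate: (-1.7000 - 15.6000i)(-5.8000 - 2.3000i) / ((-5.8)^2 + 2.3^2)
Numerator real = -1.7*(-5.8) - (15.6)*2.3 = -26.02
Numerator imag = -15.6*(-5.8) - (-1.7)*2.3 = 94.39
Denominator = 38.93
Re(z) = -26.02/38.93 = -0.6684
Im(z) = 94.39/38.93 = 2.4246

Re(z) = -0.6684, Im(z) = 2.4246


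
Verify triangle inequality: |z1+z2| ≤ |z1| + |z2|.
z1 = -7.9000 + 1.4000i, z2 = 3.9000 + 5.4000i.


|z1| = sqrt((-7.9)^2 + 1.4^2) = sqrt(64.37) = 8.0231
|z2| = sqrt(3.9^2 + 5.4^2) = sqrt(44.37) = 6.6611
z1+z2 = -4.0000 + 6.8000i
|z1+z2| = sqrt(62.24) = 7.8892
|z1|+|z2| = 8.0231 + 6.6611 = 14.6842

|z1+z2| = 7.8892 ≤ |z1|+|z2| = 14.6842 (verified)


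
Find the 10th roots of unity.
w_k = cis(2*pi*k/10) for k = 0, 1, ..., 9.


The 10th roots of unity are cis(360k/10°) for k=0..9
Angle step = 360/10 = 36°
Primitive root: cis(36°)
Primitive root = 0.8090 + 0.5878i

10 roots at angles: 0°, 36°, 72°, 108°, 144°, 180°, 216°, 252°, 288°, 324°


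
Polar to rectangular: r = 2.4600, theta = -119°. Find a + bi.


a = 2.4600*cos(-119°) = 2.4600*(-0.4848) = -1.1926
b = 2.4600*sin(-119°) = 2.4600*(-0.87462) = -2.1516

-1.1926 - 2.1516i


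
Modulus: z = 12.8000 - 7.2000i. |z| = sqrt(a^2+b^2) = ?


|z| = sqrt(12.8^2 + (-7.2)^2) = sqrt(163.84 + 51.84) = sqrt(215.68) = 14.6860

|z| = 14.6860


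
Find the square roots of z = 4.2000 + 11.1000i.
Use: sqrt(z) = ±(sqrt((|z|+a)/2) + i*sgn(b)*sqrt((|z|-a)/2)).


|z| = sqrt(17.64+123.21) = 11.8680
sqrt((|z|+a)/2) = sqrt((11.8680+4.2)/2) = sqrt(8.0340) = 2.8344
sqrt((|z|-a)/2) = sqrt((11.8680-4.2)/2) = sqrt(3.8340) = 1.9581

±(2.8344 + 1.9581i) i.e. 2.8344 + 1.9581i and -2.8344 - 1.9581i


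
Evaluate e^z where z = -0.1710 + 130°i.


e^-0.1710 = 0.8428
cos(130°) = -0.6428
sin(130°) = 0.766
Real = 0.8428*(-0.6428) = -0.5418
Imag = 0.8428*0.766 = 0.6456

-0.5418 + 0.6456i


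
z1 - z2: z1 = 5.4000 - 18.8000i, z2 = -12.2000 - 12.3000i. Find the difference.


Real: 5.4 + 12.2 = 17.6
Imag: -18.8 + 12.3 = -6.5

17.6000 - 6.5000i


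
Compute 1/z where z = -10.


|z|^2 = 100+0 = 100
1/z = (-10 - 0i)/100

1/z = -0.1000 + 0i


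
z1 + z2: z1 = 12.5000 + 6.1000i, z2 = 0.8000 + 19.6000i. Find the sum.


Real: 12.5 + 0.8 = 13.3
Imag: 6.1 + 19.6 = 25.7

13.3000 + 25.7000i


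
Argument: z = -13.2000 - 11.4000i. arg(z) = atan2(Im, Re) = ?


Re = -13.2, Im = -11.4
arg = atan2(-11.4, -13.2) = -139.1849 degrees

arg(z) = -139.1849 degrees


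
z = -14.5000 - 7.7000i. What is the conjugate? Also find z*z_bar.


z_bar = -14.5000 + 7.7000i
z*z_bar = (-14.5)^2 + (-7.7)^2 = 210.25 + 59.29 = 269.54

z_bar = -14.5000 + 7.7000i, z*z_bar = 269.54


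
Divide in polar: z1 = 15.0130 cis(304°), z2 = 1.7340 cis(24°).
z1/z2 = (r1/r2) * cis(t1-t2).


r = 15.0130 / 1.7340 = 8.6580
theta = 304° - 24° = 280° = 280° (mod 360)

8.6580 cis(280°)


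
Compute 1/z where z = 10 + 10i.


|z|^2 = 100+100 = 200
1/z = (10 - 10i)/200

1/z = 0.0500 - 0.0500i


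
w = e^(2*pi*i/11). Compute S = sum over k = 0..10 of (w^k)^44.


The roots are w_k = w^k with w = e^(2*pi*i/11), and (w^k)^44 = (w^44)^k.
So S = 1 + u + u^2 + ... + u^(10) with u = w^44.
44 = 4*11 + 0, so 44 is a multiple of 11 and u = (w^11)^4 = 1.
Every one of the 11 terms equals 1: S = 11

S = 11


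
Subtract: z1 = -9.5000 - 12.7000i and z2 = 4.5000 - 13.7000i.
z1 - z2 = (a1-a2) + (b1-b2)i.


Real: -9.5 - 4.5 = -14
Imag: -12.7 + 13.7 = 1

-14.0000 + i


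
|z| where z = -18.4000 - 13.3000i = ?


|z| = sqrt((-18.4)^2 + (-13.3)^2) = sqrt(338.56 + 176.89) = sqrt(515.45) = 22.7035

|z| = 22.7035


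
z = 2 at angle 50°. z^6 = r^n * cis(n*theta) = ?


r^6 = 2^6 = 64
n*theta = 6*50° = 300° = 300° (mod 360)
a = 64*cos(300°) = 32.0000
b = 64*sin(300°) = -55.4256

64 cis(300°) = 32.0000 - 55.4256i


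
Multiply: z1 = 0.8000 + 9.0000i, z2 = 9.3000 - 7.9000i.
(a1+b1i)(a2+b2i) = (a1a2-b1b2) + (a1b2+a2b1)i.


Real = 0.8*9.3 - 9*(-7.9) = 7.44 - (-71.1) = 78.54
Imag = 0.8*(-7.9) + 9.3*9 = -6.32 + 83.7 = 77.38

78.5400 + 77.3800i


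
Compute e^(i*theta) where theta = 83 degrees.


cos(83°) = 0.1219
sin(83°) = 0.9925

e^(i*83°) = 0.1219 + 0.9925i


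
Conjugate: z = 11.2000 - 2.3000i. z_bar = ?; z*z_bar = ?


z_bar = 11.2000 + 2.3000i
z*z_bar = 11.2^2 + (-2.3)^2 = 125.44 + 5.29 = 130.73

z_bar = 11.2000 + 2.3000i, z*z_bar = 130.73


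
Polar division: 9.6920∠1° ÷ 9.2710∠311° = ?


r = 9.6920 / 9.2710 = 1.0454
theta = 1° - 311° = -310° = 50° (mod 360)

1.0454 cis(50°)


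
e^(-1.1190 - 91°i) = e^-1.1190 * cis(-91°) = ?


e^-1.1190 = 0.3266
cos(-91°) = -0.0175
sin(-91°) = -0.99985
Real = 0.3266*(-0.0175) = -0.0057
Imag = 0.3266*(-0.99985) = -0.3266

-0.0057 - 0.3266i


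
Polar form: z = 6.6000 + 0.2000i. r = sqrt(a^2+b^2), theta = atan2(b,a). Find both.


r = sqrt(43.56+0.04) = sqrt(43.6) = 6.6030
theta = atan2(0.2, 6.6) = 1.7357 degrees

r = 6.6030, theta = 1.7357 degrees


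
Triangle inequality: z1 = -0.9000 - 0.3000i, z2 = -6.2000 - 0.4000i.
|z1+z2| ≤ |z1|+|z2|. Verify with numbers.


|z1| = sqrt((-0.9)^2 + (-0.3)^2) = sqrt(0.9) = 0.9487
|z2| = sqrt((-6.2)^2 + (-0.4)^2) = sqrt(38.6) = 6.2129
z1+z2 = -7.1000 - 0.7000i
|z1+z2| = sqrt(50.9) = 7.1344
|z1|+|z2| = 0.9487 + 6.2129 = 7.1616

|z1+z2| = 7.1344 ≤ |z1|+|z2| = 7.1616 (verified)


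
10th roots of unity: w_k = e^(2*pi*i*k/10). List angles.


The 10th roots of unity are cis(360k/10°) for k=0..9
Angle step = 360/10 = 36°
Primitive root: cis(36°)
Primitive root = 0.8090 + 0.5878i

10 roots at angles: 0°, 36°, 72°, 108°, 144°, 180°, 216°, 252°, 288°, 324°


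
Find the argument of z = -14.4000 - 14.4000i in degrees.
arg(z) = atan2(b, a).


Re = -14.4, Im = -14.4
arg = atan2(-14.4, -14.4) = -135.0000 degrees

arg(z) = -135.0000 degrees


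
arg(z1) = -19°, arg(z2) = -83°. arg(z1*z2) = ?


arg(z1*z2) = -19° - 83° = -102°
Normalized to (-180°, 180°]: -102°

-102°


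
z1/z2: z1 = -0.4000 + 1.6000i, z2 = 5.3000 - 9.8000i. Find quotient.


Conjugate of z2 = 5.3000 + 9.8000i
Numerator: (-0.4000 + 1.6000i)(5.3000 + 9.8000i) = -17.8000 + 4.5600i
Denominator: 5.3^2 + (-9.8)^2 = 124.13
Result = (-17.8000 + 4.5600i)/124.13

-0.1434 + 0.0367i


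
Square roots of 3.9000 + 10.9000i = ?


|z| = sqrt(15.21+118.81) = 11.5767
sqrt((|z|+a)/2) = sqrt((11.5767+3.9)/2) = sqrt(7.7384) = 2.7818
sqrt((|z|-a)/2) = sqrt((11.5767-3.9)/2) = sqrt(3.8384) = 1.9592

±(2.7818 + 1.9592i) i.e. 2.7818 + 1.9592i and -2.7818 - 1.9592i


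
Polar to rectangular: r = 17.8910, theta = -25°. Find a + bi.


a = 17.8910*cos(-25°) = 17.8910*0.90631 = 16.2148
b = 17.8910*sin(-25°) = 17.8910*(-0.42262) = -7.5611

16.2148 - 7.5611i


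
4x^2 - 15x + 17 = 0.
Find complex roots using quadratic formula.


disc = (-15)^2 - 4*4*17 = 225 - 272 = -47
sqrt(|disc|) = sqrt(47) = 6.8557
Real part = 15/(2*4) = 1.8750
Imag part = 6.8557/(2*4) = 0.8570

1.8750 ± 0.8570i


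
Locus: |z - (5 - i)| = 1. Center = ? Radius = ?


|z - z0| = r is a circle with center z0 and radius r.
Center = (5, -1), radius = 1

Circle with center (5, -1) and radius 1


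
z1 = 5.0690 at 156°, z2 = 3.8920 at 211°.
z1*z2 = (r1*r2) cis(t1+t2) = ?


r = 5.0690 * 3.8920 = 19.7285
theta = 156° + 211° = 367° = 7° (mod 360)

19.7285 cis(7°)


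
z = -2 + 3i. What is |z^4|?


|z| = sqrt(4+9) = sqrt(13) = 3.6056
|z^4| = |z|^4 = (sqrt(13))^4 = 13^2 = 169

|z^4| = 169


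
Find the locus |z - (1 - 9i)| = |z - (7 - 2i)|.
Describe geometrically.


Equal distances means the locus is the perpendicular bisector of z1 and z2.
Midpoint = ((1+7)/2, (-9+(-2))/2) = (4.0000, -5.5000)

Perpendicular bisector through (4.0000, -5.5000)


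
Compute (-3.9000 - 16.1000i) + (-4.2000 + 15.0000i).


Real: -3.9 - 4.2 = -8.1
Imag: -16.1 + 15 = -1.1

-8.1000 - 1.1000i


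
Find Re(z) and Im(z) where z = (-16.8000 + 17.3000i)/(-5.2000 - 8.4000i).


Multiply by conjugate: (-16.8000 + 17.3000i)(-5.2000 + 8.4000i) / ((-5.2)^2 + (-8.4)^2)
Numerator real = -16.8*(-5.2) + 17.3*(-8.4) = -57.96
Numerator imag = 17.3*(-5.2) - (-16.8)*(-8.4) = -231.08
Denominator = 97.6
Re(z) = -57.96/97.6 = -0.5939
Im(z) = -231.08/97.6 = -2.3676

Re(z) = -0.5939, Im(z) = -2.3676


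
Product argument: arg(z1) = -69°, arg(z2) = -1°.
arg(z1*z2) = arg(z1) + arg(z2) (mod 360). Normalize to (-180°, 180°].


arg(z1*z2) = -69° - 1° = -70°
Normalized to (-180°, 180°]: -70°

-70°


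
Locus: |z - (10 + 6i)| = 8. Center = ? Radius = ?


|z - z0| = r is a circle with center z0 and radius r.
Center = (10, 6), radius = 8

Circle with center (10, 6) and radius 8


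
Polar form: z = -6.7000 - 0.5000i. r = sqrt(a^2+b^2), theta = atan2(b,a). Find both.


r = sqrt(44.89+0.25) = sqrt(45.14) = 6.7186
theta = atan2(-0.5, -6.7) = -175.7321 degrees

r = 6.7186, theta = -175.7321 degrees


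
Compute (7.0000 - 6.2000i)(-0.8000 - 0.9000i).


Real = 7*(-0.8) - (-6.2)*(-0.9) = -5.6 - 5.58 = -11.18
Imag = 7*(-0.9) - (0.8)*(-6.2) = -6.3 + 4.96 = -1.34

-11.1800 - 1.3400i


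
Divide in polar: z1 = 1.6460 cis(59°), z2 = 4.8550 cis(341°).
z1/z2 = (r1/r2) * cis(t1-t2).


r = 1.6460 / 4.8550 = 0.3390
theta = 59° - 341° = -282° = 78° (mod 360)

0.3390 cis(78°)


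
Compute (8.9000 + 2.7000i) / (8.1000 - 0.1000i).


Conjugate of z2 = 8.1000 + 0.1000i
Numerator: (8.9000 + 2.7000i)(8.1000 + 0.1000i) = 71.8200 + 22.7600i
Denominator: 8.1^2 + (-0.1)^2 = 65.62
Result = (71.8200 + 22.7600i)/65.62

1.0945 + 0.3468i


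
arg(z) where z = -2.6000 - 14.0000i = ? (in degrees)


Re = -2.6, Im = -14
arg = atan2(-14, -2.6) = -100.5208 degrees

arg(z) = -100.5208 degrees


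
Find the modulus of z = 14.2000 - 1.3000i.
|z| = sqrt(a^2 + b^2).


|z| = sqrt(14.2^2 + (-1.3)^2) = sqrt(201.64 + 1.69) = sqrt(203.33) = 14.2594

|z| = 14.2594


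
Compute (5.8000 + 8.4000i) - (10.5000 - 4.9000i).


Real: 5.8 - 10.5 = -4.7
Imag: 8.4 + 4.9 = 13.3

-4.7000 + 13.3000i


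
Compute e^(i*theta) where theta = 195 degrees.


cos(195°) = -0.9659
sin(195°) = -0.2588

e^(i*195°) = -0.9659 - 0.2588i


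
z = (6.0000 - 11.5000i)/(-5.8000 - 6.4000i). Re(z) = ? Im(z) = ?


Multiply by conjugate: (6.0000 - 11.5000i)(-5.8000 + 6.4000i) / ((-5.8)^2 + (-6.4)^2)
Numerator real = 6*(-5.8) - (11.5)*(-6.4) = 38.8
Numerator imag = -11.5*(-5.8) - 6*(-6.4) = 105.1
Denominator = 74.6
Re(z) = 38.8/74.6 = 0.5201
Im(z) = 105.1/74.6 = 1.4088

Re(z) = 0.5201, Im(z) = 1.4088


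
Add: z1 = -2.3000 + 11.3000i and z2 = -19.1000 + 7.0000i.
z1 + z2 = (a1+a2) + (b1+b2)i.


Real: -2.3 - 19.1 = -21.4
Imag: 11.3 + 7 = 18.3

-21.4000 + 18.3000i


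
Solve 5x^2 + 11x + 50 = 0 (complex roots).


disc = 11^2 - 4*5*50 = 121 - 1000 = -879
sqrt(|disc|) = sqrt(879) = 29.6479
Real part = -11/(2*5) = -1.1000
Imag part = 29.6479/(2*5) = 2.9648

-1.1000 ± 2.9648i


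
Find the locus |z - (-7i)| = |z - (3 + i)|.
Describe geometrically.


Equal distances means the locus is the perpendicular bisector of z1 and z2.
Midpoint = ((0+3)/2, (-7+1)/2) = (1.5000, -3.0000)

Perpendicular bisector through (1.5000, -3.0000)


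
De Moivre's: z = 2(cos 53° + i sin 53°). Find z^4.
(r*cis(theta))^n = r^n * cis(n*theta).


r^4 = 2^4 = 16
n*theta = 4*53° = 212° = 212° (mod 360)
a = 16*cos(212°) = -13.5688
b = 16*sin(212°) = -8.4787

16 cis(212°) = -13.5688 - 8.4787i


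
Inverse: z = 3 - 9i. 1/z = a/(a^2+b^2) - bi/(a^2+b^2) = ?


|z|^2 = 9+81 = 90
1/z = (3 + 9i)/90

1/z = 0.0333 + 0.1000i


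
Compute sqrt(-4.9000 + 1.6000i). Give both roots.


|z| = sqrt(24.01+2.56) = 5.1546
sqrt((|z|+a)/2) = sqrt((5.1546+(-4.9))/2) = sqrt(0.1273) = 0.3568
sqrt((|z|-a)/2) = sqrt((5.1546-(-4.9))/2) = sqrt(5.0273) = 2.2422

±(0.3568 + 2.2422i) i.e. 0.3568 + 2.2422i and -0.3568 - 2.2422i


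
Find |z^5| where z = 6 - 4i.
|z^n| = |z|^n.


|z| = sqrt(36+16) = sqrt(52) = 7.2111
|z^5| = |z|^5 = (sqrt(52))^5 = 52^2 * sqrt(52) = 2704*sqrt(52)

|z^5| = 2704*sqrt(52) ≈ 19498.8213


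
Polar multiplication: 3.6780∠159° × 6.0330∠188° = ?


r = 3.6780 * 6.0330 = 22.1894
theta = 159° + 188° = 347° = 347° (mod 360)

22.1894 cis(347°)


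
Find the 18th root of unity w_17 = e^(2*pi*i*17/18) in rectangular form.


Angle = 360*17/18 = 340°
a = cos(340°) = 0.9397
b = sin(340°) = -0.3420

0.9397 - 0.3420i


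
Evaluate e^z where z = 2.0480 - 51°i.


e^2.0480 = 7.7524
cos(-51°) = 0.62932
sin(-51°) = -0.777146
Real = 7.7524*0.62932 = 4.8787
Imag = 7.7524*(-0.777146) = -6.0247

4.8787 - 6.0247i


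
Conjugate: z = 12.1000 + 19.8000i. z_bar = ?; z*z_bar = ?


z_bar = 12.1000 - 19.8000i
z*z_bar = 12.1^2 + 19.8^2 = 146.41 + 392.04 = 538.45

z_bar = 12.1000 - 19.8000i, z*z_bar = 538.45


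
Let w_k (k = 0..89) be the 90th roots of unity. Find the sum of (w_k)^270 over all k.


The roots are w_k = w^k with w = e^(2*pi*i/90), and (w^k)^270 = (w^270)^k.
So S = 1 + u + u^2 + ... + u^(89) with u = w^270.
270 = 3*90 + 0, so 270 is a multiple of 90 and u = (w^90)^3 = 1.
Every one of the 90 terms equals 1: S = 90

S = 90


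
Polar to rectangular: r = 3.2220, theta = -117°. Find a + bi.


a = 3.2220*cos(-117°) = 3.2220*(-0.454) = -1.4628
b = 3.2220*sin(-117°) = 3.2220*(-0.891) = -2.8708

-1.4628 - 2.8708i


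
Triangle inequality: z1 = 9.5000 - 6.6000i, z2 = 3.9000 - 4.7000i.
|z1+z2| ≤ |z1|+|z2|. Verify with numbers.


|z1| = sqrt(9.5^2 + (-6.6)^2) = sqrt(133.81) = 11.5676
|z2| = sqrt(3.9^2 + (-4.7)^2) = sqrt(37.3) = 6.1074
z1+z2 = 13.4000 - 11.3000i
|z1+z2| = sqrt(307.25) = 17.5285
|z1|+|z2| = 11.5676 + 6.1074 = 17.6750

|z1+z2| = 17.5285 ≤ |z1|+|z2| = 17.6750 (verified)


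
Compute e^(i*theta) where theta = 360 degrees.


cos(360°) = 1.0000
sin(360°) = 0

e^(i*360°) = 1.0000 + 0i


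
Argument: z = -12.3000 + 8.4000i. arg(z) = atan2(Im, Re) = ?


Re = -12.3, Im = 8.4
arg = atan2(8.4, -12.3) = 145.6698 degrees

arg(z) = 145.6698 degrees


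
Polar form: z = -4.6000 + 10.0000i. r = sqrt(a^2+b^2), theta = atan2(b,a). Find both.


r = sqrt(21.16+100) = sqrt(121.16) = 11.0073
theta = atan2(10, -4.6) = 114.7024 degrees

r = 11.0073, theta = 114.7024 degrees


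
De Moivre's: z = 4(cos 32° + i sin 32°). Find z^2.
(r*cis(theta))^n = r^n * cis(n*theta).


r^2 = 4^2 = 16
n*theta = 2*32° = 64° = 64° (mod 360)
a = 16*cos(64°) = 7.0139
b = 16*sin(64°) = 14.3807

16 cis(64°) = 7.0139 + 14.3807i


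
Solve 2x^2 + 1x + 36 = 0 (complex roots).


disc = 1^2 - 4*2*36 = 1 - 288 = -287
sqrt(|disc|) = sqrt(287) = 16.9411
Real part = -1/(2*2) = -0.2500
Imag part = 16.9411/(2*2) = 4.2353

-0.2500 ± 4.2353i


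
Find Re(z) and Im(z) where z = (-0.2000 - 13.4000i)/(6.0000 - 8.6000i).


Multiply by conjugate: (-0.2000 - 13.4000i)(6.0000 + 8.6000i) / (6^2 + (-8.6)^2)
Numerator real = -0.2*6 - (13.4)*(-8.6) = 114.04
Numerator imag = -13.4*6 - (-0.2)*(-8.6) = -82.12
Denominator = 109.96
Re(z) = 114.04/109.96 = 1.0371
Im(z) = -82.12/109.96 = -0.7468

Re(z) = 1.0371, Im(z) = -0.7468


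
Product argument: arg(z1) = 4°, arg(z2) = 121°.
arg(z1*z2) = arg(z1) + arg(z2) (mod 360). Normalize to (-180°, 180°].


arg(z1*z2) = 4° + 121° = 125°
Normalized to (-180°, 180°]: 125°

125°


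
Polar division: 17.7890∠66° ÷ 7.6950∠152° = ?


r = 17.7890 / 7.6950 = 2.3118
theta = 66° - 152° = -86° = 274° (mod 360)

2.3118 cis(274°)


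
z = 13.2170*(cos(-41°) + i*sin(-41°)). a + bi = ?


a = 13.2170*cos(-41°) = 13.2170*0.75471 = 9.9750
b = 13.2170*sin(-41°) = 13.2170*(-0.65606) = -8.6711

9.9750 - 8.6711i


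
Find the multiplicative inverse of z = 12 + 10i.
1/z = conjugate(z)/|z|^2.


|z|^2 = 144+100 = 244
1/z = (12 - 10i)/244

1/z = 0.0492 - 0.0410i


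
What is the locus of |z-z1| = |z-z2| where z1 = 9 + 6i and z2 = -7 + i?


Equal distances means the locus is the perpendicular bisector of z1 and z2.
Midpoint = ((9+(-7))/2, (6+1)/2) = (1.0000, 3.5000)

Perpendicular bisector through (1.0000, 3.5000)


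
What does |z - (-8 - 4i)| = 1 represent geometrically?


|z - z0| = r is a circle with center z0 and radius r.
Center = (-8, -4), radius = 1

Circle with center (-8, -4) and radius 1


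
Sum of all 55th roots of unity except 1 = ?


With w = e^(2*pi*i/55), all 55 of the 55th roots of unity w^0 = 1, w, ..., w^(54) sum to 0: 1 + w + ... + w^(54) = (1 - w^55)/(1 - w) = 0 since w^55 = 1, w ≠ 1.
Removing the root 1: w + w^2 + ... + w^(54) = 0 - 1 = -1

Sum = -1


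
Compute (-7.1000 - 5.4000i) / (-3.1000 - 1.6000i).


Conjugate of z2 = -3.1000 + 1.6000i
Numerator: (-7.1000 - 5.4000i)(-3.1000 + 1.6000i) = 30.6500 + 5.3800i
Denominator: (-3.1)^2 + (-1.6)^2 = 12.17
Result = (30.6500 + 5.3800i)/12.17

2.5185 + 0.4421i


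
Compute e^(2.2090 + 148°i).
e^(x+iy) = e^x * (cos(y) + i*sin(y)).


e^2.2090 = 9.1066
cos(148°) = -0.848048
sin(148°) = 0.52992
Real = 9.1066*(-0.848048) = -7.7228
Imag = 9.1066*0.52992 = 4.8258

-7.7228 + 4.8258i


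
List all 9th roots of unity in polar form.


The 9th roots of unity are cis(360k/9°) for k=0..8
Angle step = 360/9 = 40°
Primitive root: cis(40°)
Primitive root = 0.7660 + 0.6428i

9 roots at angles: 0°, 40°, 80°, 120°, 160°, 200°, 240°, 280°, 320°


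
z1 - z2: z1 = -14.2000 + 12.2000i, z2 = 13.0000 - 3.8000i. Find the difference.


Real: -14.2 - 13 = -27.2
Imag: 12.2 + 3.8 = 16

-27.2000 + 16.0000i


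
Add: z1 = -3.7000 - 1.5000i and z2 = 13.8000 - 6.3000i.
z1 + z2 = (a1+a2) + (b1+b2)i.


Real: -3.7 + 13.8 = 10.1
Imag: -1.5 - 6.3 = -7.8

10.1000 - 7.8000i


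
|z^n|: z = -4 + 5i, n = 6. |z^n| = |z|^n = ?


|z| = sqrt(16+25) = sqrt(41) = 6.4031
|z^6| = |z|^6 = (sqrt(41))^6 = 41^3 = 68921

|z^6| = 68921


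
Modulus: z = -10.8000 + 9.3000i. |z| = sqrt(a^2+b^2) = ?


|z| = sqrt((-10.8)^2 + 9.3^2) = sqrt(116.64 + 86.49) = sqrt(203.13) = 14.2524

|z| = 14.2524


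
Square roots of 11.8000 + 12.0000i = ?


|z| = sqrt(139.24+144) = 16.8297
sqrt((|z|+a)/2) = sqrt((16.8297+11.8)/2) = sqrt(14.3149) = 3.7835
sqrt((|z|-a)/2) = sqrt((16.8297-11.8)/2) = sqrt(2.5149) = 1.5858

±(3.7835 + 1.5858i) i.e. 3.7835 + 1.5858i and -3.7835 - 1.5858i


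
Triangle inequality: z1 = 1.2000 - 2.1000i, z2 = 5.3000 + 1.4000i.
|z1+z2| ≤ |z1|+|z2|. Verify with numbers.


|z1| = sqrt(1.2^2 + (-2.1)^2) = sqrt(5.85) = 2.4187
|z2| = sqrt(5.3^2 + 1.4^2) = sqrt(30.05) = 5.4818
z1+z2 = 6.5000 - 0.7000i
|z1+z2| = sqrt(42.74) = 6.5376
|z1|+|z2| = 2.4187 + 5.4818 = 7.9005

|z1+z2| = 6.5376 ≤ |z1|+|z2| = 7.9005 (verified)


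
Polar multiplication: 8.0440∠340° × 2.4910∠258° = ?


r = 8.0440 * 2.4910 = 20.0376
theta = 340° + 258° = 598° = 238° (mod 360)

20.0376 cis(238°)


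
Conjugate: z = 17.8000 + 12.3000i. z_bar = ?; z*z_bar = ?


z_bar = 17.8000 - 12.3000i
z*z_bar = 17.8^2 + 12.3^2 = 316.84 + 151.29 = 468.13

z_bar = 17.8000 - 12.3000i, z*z_bar = 468.13


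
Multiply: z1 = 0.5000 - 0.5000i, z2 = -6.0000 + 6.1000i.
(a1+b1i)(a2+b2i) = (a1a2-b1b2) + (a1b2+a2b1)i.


Real = 0.5*(-6) - (-0.5)*6.1 = -3 - (-3.05) = 0.05
Imag = 0.5*6.1 - (6)*(-0.5) = 3.05 + 3 = 6.05

0.0500 + 6.0500i


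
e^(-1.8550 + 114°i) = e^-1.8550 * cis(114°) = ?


e^-1.8550 = 0.15645
cos(114°) = -0.4067
sin(114°) = 0.9135
Real = 0.15645*(-0.4067) = -0.0636
Imag = 0.15645*0.9135 = 0.1429

-0.0636 + 0.1429i


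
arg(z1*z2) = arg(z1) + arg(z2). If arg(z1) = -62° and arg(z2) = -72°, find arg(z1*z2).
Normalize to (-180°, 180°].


arg(z1*z2) = -62° - 72° = -134°
Normalized to (-180°, 180°]: -134°

-134°


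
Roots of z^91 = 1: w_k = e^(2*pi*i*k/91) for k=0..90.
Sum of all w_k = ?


The sum of all 91th roots of unity is 0.
Geometric series: (1 - w^91)/(1 - w) = (1-1)/(1-w) = 0 since w^91 = 1, w ≠ 1.
Alternatively: coefficient of z^90 in z^91 - 1 is 0.

0


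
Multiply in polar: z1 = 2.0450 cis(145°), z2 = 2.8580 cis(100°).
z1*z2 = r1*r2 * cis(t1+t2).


r = 2.0450 * 2.8580 = 5.8446
theta = 145° + 100° = 245° = 245° (mod 360)

5.8446 cis(245°)


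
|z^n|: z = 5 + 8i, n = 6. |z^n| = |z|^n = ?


|z| = sqrt(25+64) = sqrt(89) = 9.4340
|z^6| = |z|^6 = (sqrt(89))^6 = 89^3 = 704969

|z^6| = 704969


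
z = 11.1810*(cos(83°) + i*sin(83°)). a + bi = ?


a = 11.1810*cos(83°) = 11.1810*0.12187 = 1.3626
b = 11.1810*sin(83°) = 11.1810*0.99255 = 11.0977

1.3626 + 11.0977i


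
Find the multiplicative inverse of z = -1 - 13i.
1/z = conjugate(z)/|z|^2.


|z|^2 = 1+169 = 170
1/z = (-1 + 13i)/170

1/z = -0.0059 + 0.0765i


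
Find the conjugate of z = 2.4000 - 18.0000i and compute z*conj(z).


z_bar = 2.4000 + 18.0000i
z*z_bar = 2.4^2 + (-18)^2 = 5.76 + 324 = 329.76

z_bar = 2.4000 + 18.0000i, z*z_bar = 329.76


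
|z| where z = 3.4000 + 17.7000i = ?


|z| = sqrt(3.4^2 + 17.7^2) = sqrt(11.56 + 313.29) = sqrt(324.85) = 18.0236

|z| = 18.0236


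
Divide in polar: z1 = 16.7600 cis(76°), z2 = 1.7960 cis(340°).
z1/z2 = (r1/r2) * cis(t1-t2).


r = 16.7600 / 1.7960 = 9.3318
theta = 76° - 340° = -264° = 96° (mod 360)

9.3318 cis(96°)


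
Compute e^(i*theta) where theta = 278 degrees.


cos(278°) = 0.1392
sin(278°) = -0.9903

e^(i*278°) = 0.1392 - 0.9903i
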